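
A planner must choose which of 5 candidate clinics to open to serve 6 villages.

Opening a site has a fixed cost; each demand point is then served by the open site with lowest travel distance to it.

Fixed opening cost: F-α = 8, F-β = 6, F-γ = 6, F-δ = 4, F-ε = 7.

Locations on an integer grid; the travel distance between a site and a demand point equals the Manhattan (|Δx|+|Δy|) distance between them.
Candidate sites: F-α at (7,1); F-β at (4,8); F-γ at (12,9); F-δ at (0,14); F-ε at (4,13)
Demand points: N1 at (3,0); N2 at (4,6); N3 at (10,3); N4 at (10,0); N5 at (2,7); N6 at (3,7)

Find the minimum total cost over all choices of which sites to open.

35

Open {F-α, F-β}: assign each demand point to its cheapest open site.
  N1→F-α 5, N2→F-β 2, N3→F-α 5, N4→F-α 4, N5→F-β 3, N6→F-β 2
  travel distance 21, fixed 14 → total 35.
Compare {F-α, F-β, F-δ}: travel distance 21 + fixed 18 = 39.
Compare {F-α, F-β, F-γ}: travel distance 21 + fixed 20 = 41.
Compare {F-α, F-β, F-ε}: travel distance 21 + fixed 21 = 42.
All other subsets cost ≥ 39. Minimum total cost: 35.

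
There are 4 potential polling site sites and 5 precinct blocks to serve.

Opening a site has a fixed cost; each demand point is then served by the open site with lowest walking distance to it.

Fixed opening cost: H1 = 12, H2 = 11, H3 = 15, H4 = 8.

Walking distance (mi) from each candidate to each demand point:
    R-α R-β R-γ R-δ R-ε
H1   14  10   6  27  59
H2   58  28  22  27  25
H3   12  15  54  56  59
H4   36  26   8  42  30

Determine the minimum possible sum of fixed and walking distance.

Open {H1, H2}: assign each demand point to its cheapest open site.
  R-α→H1 14, R-β→H1 10, R-γ→H1 6, R-δ→H1 27, R-ε→H2 25
  walking distance 82, fixed 23 → total 105.
Compare {H1, H4}: walking distance 87 + fixed 20 = 107.
Compare {H1, H2, H4}: walking distance 82 + fixed 31 = 113.
Compare {H1, H2, H3}: walking distance 80 + fixed 38 = 118.
All other subsets cost ≥ 107. Minimum total cost: 105.

105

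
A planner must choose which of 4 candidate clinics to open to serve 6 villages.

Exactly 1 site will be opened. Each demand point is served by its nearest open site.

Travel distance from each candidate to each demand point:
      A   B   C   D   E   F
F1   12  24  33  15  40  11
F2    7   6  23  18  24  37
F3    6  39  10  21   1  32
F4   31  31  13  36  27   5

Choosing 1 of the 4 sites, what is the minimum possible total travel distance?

Open {F3}.
  A→F3 6, B→F3 39, C→F3 10, D→F3 21, E→F3 1, F→F3 32  ⇒ total 109.
Compare {F2}: total 115.
Compare {F1}: total 135.
No size-1 selection does better; minimum is 109.

109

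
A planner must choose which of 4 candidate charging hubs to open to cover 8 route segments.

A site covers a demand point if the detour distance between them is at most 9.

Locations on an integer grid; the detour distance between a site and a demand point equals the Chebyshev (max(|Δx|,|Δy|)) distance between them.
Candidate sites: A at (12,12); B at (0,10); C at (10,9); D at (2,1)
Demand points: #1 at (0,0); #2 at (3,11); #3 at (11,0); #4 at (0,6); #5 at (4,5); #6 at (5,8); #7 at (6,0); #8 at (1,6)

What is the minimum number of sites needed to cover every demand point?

Coverage sets (demand points within 9 of each site):
  A: {#2, #5, #6}
  B: {#2, #4, #5, #6, #8}
  C: {#2, #3, #5, #6, #7, #8}
  D: {#1, #3, #4, #5, #6, #7, #8}
No single site covers all 8 demand points.
But {A, D} covers everything, so the minimum is 2.

2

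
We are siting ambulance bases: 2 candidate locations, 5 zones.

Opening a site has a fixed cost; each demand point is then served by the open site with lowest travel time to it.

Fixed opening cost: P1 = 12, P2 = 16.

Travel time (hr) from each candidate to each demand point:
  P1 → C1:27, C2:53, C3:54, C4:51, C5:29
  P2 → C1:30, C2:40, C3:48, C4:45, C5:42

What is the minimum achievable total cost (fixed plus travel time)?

217

Open {P1, P2}: assign each demand point to its cheapest open site.
  C1→P1 27, C2→P2 40, C3→P2 48, C4→P2 45, C5→P1 29
  travel time 189, fixed 28 → total 217.
Compare {P2}: travel time 205 + fixed 16 = 221.
Compare {P1}: travel time 214 + fixed 12 = 226.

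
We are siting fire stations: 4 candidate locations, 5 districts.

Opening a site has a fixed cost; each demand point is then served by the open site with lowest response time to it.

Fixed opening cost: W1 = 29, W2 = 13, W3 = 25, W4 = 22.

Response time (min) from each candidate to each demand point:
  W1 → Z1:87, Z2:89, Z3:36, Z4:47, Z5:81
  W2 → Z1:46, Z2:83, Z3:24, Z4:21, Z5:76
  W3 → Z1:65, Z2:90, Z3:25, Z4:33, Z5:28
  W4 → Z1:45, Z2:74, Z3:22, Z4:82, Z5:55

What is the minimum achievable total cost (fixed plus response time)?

Open {W2, W3}: assign each demand point to its cheapest open site.
  Z1→W2 46, Z2→W2 83, Z3→W2 24, Z4→W2 21, Z5→W3 28
  response time 202, fixed 38 → total 240.
Compare {W3, W4}: response time 202 + fixed 47 = 249.
Compare {W2, W3, W4}: response time 190 + fixed 60 = 250.
Compare {W2, W4}: response time 217 + fixed 35 = 252.
All other subsets cost ≥ 249. Minimum total cost: 240.

240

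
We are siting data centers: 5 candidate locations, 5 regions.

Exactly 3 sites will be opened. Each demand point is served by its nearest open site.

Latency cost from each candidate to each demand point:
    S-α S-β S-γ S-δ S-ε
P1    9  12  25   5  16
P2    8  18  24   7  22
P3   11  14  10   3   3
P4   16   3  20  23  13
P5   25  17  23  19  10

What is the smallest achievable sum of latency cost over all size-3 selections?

Open {P2, P3, P4}.
  S-α→P2 8, S-β→P4 3, S-γ→P3 10, S-δ→P3 3, S-ε→P3 3  ⇒ total 27.
Compare {P1, P3, P4}: total 28.
Compare {P3, P4, P5}: total 30.
No size-3 selection does better; minimum is 27.

27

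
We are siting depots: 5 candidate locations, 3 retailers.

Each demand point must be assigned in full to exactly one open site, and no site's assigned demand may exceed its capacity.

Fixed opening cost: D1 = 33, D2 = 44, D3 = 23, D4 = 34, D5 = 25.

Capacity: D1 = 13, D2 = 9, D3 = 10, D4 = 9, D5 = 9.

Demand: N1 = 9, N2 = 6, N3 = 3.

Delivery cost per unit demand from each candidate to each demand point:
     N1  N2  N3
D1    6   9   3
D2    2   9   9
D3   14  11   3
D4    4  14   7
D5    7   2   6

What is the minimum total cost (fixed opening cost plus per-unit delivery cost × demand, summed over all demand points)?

Open {D2, D5}; cheapest assignment that respects the capacities:
  D2 (cap 9, load 9): N1 — cost 9×2 = 18
  D5 (cap 9, load 9): N2, N3 — cost 6×2 + 3×6 = 30
  Shipping 48, fixed 69 → total 117.
  Any other capacity-feasible assignment to {D2, D5} ships for at least 48.
Compare {D4, D5}: its best feasible assignment gives total 125.
Compare {D2, D3, D5}: its best feasible assignment gives total 131.
Every other set of open sites that can feasibly serve all demand totals ≥ 125 even under its best assignment. Minimum: 117.

117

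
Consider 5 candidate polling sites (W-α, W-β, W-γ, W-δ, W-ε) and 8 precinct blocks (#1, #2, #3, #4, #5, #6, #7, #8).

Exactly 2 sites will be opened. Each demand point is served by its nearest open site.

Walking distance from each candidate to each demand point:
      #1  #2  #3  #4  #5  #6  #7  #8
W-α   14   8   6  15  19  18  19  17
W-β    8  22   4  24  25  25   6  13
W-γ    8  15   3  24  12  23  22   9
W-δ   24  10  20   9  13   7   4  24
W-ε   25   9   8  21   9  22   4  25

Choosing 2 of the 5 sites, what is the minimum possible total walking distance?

Open {W-γ, W-δ}.
  #1→W-γ 8, #2→W-δ 10, #3→W-γ 3, #4→W-δ 9, #5→W-γ 12, #6→W-δ 7, #7→W-δ 4, #8→W-γ 9  ⇒ total 62.
Compare {W-β, W-δ}: total 68.
Compare {W-α, W-δ}: total 78.
No size-2 selection does better; minimum is 62.

62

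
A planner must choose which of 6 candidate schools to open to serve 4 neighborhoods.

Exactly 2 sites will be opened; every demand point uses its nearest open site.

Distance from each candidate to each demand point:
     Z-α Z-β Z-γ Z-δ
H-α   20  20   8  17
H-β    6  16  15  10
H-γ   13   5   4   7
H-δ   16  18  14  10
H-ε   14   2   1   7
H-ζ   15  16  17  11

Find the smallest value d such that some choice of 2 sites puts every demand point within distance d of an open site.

7

Open {H-β, H-γ}.
  Farthest demand point is Z-δ at distance 7 (to H-γ); all others are ≤ 7.
With {H-β, H-ε} the worst case is 7.
With {H-α, H-γ} the worst case is 13.
No size-2 selection achieves below 7.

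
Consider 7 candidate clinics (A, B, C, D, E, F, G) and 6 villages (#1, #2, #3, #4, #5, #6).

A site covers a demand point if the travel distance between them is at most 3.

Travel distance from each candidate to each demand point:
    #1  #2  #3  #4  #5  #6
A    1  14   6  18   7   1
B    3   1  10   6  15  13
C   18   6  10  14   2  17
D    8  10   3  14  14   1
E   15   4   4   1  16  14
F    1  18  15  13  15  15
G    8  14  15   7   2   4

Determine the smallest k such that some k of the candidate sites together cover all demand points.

4

Coverage sets (demand points within 3 of each site):
  A: {#1, #6}
  B: {#1, #2}
  C: {#5}
  D: {#3, #6}
  E: {#4}
  F: {#1}
  G: {#5}
No 3 sites suffice: every size-3 union leaves at least one demand point uncovered.
But {B, C, D, E} covers everything, so the minimum is 4.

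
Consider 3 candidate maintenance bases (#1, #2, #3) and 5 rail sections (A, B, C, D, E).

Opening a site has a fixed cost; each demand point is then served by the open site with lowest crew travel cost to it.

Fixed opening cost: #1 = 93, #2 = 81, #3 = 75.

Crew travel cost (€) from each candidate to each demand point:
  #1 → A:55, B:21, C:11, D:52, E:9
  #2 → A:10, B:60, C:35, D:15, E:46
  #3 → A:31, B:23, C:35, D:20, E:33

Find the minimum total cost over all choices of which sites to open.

Open {#3}: assign each demand point to its cheapest open site.
  A→#3 31, B→#3 23, C→#3 35, D→#3 20, E→#3 33
  crew travel cost 142, fixed 75 → total 217.
Compare {#1, #2}: crew travel cost 66 + fixed 174 = 240.
Compare {#1}: crew travel cost 148 + fixed 93 = 241.
Compare {#2}: crew travel cost 166 + fixed 81 = 247.
All other subsets cost ≥ 240. Minimum total cost: 217.

217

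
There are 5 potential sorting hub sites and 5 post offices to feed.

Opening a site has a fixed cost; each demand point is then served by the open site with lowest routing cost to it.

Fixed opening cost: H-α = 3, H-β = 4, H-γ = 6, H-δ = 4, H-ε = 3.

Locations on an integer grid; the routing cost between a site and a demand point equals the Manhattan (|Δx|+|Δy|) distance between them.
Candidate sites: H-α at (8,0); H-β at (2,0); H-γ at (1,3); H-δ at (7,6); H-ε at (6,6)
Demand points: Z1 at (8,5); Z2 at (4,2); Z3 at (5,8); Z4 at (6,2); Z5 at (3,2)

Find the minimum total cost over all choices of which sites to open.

Open {H-β, H-ε}: assign each demand point to its cheapest open site.
  Z1→H-ε 3, Z2→H-β 4, Z3→H-ε 3, Z4→H-ε 4, Z5→H-β 3
  routing cost 17, fixed 7 → total 24.
Compare {H-ε}: routing cost 23 + fixed 3 = 26.
Compare {H-β, H-δ}: routing cost 18 + fixed 8 = 26.
Compare {H-γ, H-ε}: routing cost 17 + fixed 9 = 26.
All other subsets cost ≥ 26. Minimum total cost: 24.

24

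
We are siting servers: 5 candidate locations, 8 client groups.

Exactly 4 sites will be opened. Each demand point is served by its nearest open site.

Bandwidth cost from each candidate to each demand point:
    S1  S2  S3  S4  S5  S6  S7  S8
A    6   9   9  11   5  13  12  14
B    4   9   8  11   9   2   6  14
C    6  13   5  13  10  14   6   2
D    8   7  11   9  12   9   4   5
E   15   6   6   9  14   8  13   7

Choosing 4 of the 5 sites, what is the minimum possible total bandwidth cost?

Open {A, B, C, D}.
  S1→B 4, S2→D 7, S3→C 5, S4→D 9, S5→A 5, S6→B 2, S7→D 4, S8→C 2  ⇒ total 38.
Compare {A, B, C, E}: total 39.
Compare {A, B, D, E}: total 41.
No size-4 selection does better; minimum is 38.

38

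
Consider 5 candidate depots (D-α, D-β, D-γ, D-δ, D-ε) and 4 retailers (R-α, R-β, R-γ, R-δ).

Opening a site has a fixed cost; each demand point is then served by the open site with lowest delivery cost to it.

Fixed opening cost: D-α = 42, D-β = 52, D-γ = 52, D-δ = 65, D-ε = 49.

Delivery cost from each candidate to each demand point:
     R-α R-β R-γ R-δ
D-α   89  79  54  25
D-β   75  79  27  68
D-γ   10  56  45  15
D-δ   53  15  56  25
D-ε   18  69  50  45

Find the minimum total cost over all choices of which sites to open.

Open {D-γ}: assign each demand point to its cheapest open site.
  R-α→D-γ 10, R-β→D-γ 56, R-γ→D-γ 45, R-δ→D-γ 15
  delivery cost 126, fixed 52 → total 178.
Compare {D-γ, D-δ}: delivery cost 85 + fixed 117 = 202.
Compare {D-β, D-γ}: delivery cost 108 + fixed 104 = 212.
Compare {D-δ}: delivery cost 149 + fixed 65 = 214.
All other subsets cost ≥ 202. Minimum total cost: 178.

178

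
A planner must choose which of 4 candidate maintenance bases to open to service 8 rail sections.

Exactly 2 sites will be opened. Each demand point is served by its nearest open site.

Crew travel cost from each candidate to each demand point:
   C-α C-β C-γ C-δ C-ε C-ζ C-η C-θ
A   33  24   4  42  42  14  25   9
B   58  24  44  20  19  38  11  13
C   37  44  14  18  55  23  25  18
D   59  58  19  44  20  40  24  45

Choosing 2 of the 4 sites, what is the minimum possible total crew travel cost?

Open {A, B}.
  C-α→A 33, C-β→A 24, C-γ→A 4, C-δ→B 20, C-ε→B 19, C-ζ→A 14, C-η→B 11, C-θ→A 9  ⇒ total 134.
Compare {B, C}: total 159.
Compare {A, C}: total 169.
No size-2 selection does better; minimum is 134.

134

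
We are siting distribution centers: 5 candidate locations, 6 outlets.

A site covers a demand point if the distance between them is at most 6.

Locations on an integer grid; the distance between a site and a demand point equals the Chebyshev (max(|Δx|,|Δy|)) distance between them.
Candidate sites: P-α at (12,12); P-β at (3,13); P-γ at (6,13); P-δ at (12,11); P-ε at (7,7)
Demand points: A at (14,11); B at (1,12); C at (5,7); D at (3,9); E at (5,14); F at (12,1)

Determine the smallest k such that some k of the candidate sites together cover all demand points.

Coverage sets (demand points within 6 of each site):
  P-α: {A}
  P-β: {B, C, D, E}
  P-γ: {B, C, D, E}
  P-δ: {A}
  P-ε: {B, C, D, F}
No 2 sites suffice: every size-2 union leaves at least one demand point uncovered.
But {P-α, P-β, P-ε} covers everything, so the minimum is 3.

3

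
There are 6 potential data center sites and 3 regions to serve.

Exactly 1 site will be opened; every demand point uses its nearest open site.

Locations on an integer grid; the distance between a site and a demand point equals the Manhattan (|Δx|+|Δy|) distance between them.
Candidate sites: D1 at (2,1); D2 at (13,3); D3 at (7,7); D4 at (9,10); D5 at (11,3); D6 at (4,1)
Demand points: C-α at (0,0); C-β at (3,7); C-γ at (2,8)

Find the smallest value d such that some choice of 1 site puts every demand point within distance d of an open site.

7

Open {D1}.
  Farthest demand point is C-β at distance 7 (to D1); all others are ≤ 7.
With {D6} the worst case is 9.
With {D3} the worst case is 14.
No size-1 selection achieves below 7.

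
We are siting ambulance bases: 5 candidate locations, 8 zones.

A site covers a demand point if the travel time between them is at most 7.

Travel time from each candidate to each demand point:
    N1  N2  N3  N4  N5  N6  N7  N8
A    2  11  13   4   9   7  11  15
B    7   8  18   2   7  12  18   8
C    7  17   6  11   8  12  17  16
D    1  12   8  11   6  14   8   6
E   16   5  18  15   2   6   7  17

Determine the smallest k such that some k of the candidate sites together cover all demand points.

4

Coverage sets (demand points within 7 of each site):
  A: {N1, N4, N6}
  B: {N1, N4, N5}
  C: {N1, N3}
  D: {N1, N5, N8}
  E: {N2, N5, N6, N7}
No 3 sites suffice: every size-3 union leaves at least one demand point uncovered.
But {A, C, D, E} covers everything, so the minimum is 4.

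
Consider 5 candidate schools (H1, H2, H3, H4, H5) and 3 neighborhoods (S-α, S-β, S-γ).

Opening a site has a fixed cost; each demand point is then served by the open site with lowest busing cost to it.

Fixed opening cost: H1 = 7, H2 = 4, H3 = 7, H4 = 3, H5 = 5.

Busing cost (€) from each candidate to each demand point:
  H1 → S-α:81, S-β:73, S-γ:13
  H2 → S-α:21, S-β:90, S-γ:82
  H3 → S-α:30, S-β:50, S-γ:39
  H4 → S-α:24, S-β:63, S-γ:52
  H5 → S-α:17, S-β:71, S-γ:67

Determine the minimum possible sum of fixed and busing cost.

99

Open {H1, H3, H5}: assign each demand point to its cheapest open site.
  S-α→H5 17, S-β→H3 50, S-γ→H1 13
  busing cost 80, fixed 19 → total 99.
Compare {H1, H2, H3}: busing cost 84 + fixed 18 = 102.
Compare {H1, H3, H4, H5}: busing cost 80 + fixed 22 = 102.
Compare {H1, H2, H3, H5}: busing cost 80 + fixed 23 = 103.
All other subsets cost ≥ 102. Minimum total cost: 99.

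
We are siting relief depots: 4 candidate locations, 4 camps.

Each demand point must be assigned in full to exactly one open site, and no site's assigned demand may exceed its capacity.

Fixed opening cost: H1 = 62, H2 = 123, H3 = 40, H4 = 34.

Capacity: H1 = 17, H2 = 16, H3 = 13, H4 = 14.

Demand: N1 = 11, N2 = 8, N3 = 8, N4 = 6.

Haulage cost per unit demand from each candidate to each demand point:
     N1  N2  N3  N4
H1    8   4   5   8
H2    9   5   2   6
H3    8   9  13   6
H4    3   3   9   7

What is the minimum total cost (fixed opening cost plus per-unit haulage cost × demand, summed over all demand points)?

277

Open {H1, H3, H4}; cheapest assignment that respects the capacities:
  H1 (cap 17, load 16): N2, N3 — cost 8×4 + 8×5 = 72
  H3 (cap 13, load 6): N4 — cost 6×6 = 36
  H4 (cap 14, load 11): N1 — cost 11×3 = 33
  Shipping 141, fixed 136 → total 277.
  Any other capacity-feasible assignment to {H1, H3, H4} ships for at least 141.
Compare {H2, H3, H4}: its best feasible assignment gives total 322.
Compare {H1, H2, H4}: its best feasible assignment gives total 336.
Every other set of open sites that can feasibly serve all demand totals ≥ 322 even under its best assignment. Minimum: 277.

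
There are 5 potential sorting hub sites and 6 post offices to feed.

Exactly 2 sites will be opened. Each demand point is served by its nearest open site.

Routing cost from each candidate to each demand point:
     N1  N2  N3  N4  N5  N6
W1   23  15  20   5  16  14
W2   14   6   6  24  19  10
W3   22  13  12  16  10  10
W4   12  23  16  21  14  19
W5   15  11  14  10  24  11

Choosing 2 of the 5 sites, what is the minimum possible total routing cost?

Open {W1, W2}.
  N1→W2 14, N2→W2 6, N3→W2 6, N4→W1 5, N5→W1 16, N6→W2 10  ⇒ total 57.
Compare {W2, W3}: total 62.
Compare {W2, W5}: total 65.
No size-2 selection does better; minimum is 57.

57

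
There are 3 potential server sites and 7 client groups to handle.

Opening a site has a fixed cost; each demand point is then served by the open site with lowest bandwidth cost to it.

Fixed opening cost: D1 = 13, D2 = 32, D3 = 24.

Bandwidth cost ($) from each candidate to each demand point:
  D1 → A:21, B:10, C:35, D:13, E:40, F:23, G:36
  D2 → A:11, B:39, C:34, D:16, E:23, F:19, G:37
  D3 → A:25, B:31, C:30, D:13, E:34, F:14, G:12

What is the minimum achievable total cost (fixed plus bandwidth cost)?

171

Open {D1, D3}: assign each demand point to its cheapest open site.
  A→D1 21, B→D1 10, C→D3 30, D→D1 13, E→D3 34, F→D3 14, G→D3 12
  bandwidth cost 134, fixed 37 → total 171.
Compare {D1, D2, D3}: bandwidth cost 113 + fixed 69 = 182.
Compare {D3}: bandwidth cost 159 + fixed 24 = 183.
Compare {D2, D3}: bandwidth cost 134 + fixed 56 = 190.
All other subsets cost ≥ 182. Minimum total cost: 171.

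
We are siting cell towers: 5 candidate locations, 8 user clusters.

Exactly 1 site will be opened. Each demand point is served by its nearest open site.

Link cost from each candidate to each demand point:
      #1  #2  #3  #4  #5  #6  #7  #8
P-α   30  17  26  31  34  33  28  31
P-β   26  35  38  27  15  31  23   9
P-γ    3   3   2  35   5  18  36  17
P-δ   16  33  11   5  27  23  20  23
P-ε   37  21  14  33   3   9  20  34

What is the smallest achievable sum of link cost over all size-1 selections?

119

Open {P-γ}.
  #1→P-γ 3, #2→P-γ 3, #3→P-γ 2, #4→P-γ 35, #5→P-γ 5, #6→P-γ 18, #7→P-γ 36, #8→P-γ 17  ⇒ total 119.
Compare {P-δ}: total 158.
Compare {P-ε}: total 171.
No size-1 selection does better; minimum is 119.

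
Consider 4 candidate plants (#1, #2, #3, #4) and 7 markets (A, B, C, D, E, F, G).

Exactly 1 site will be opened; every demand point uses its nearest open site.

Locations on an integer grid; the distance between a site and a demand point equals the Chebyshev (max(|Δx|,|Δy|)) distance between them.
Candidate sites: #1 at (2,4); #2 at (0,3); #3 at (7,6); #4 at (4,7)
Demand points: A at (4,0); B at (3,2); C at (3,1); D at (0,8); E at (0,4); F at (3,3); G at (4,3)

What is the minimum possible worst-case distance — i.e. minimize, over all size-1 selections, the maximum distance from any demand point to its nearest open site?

Open {#1}.
  Farthest demand point is A at distance 4 (to #1); all others are ≤ 4.
With {#2} the worst case is 5.
With {#3} the worst case is 7.
No size-1 selection achieves below 4.

4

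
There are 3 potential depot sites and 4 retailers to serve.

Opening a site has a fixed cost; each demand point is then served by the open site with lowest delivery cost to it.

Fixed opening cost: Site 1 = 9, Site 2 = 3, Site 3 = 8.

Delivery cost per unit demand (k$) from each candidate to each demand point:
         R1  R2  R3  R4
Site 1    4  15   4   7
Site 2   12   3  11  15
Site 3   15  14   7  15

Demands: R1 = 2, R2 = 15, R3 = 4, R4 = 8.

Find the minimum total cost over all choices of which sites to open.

Open {Site 1, Site 2}: assign each demand point to its cheapest open site.
  R1→Site 1 2×4=8, R2→Site 2 15×3=45, R3→Site 1 4×4=16, R4→Site 1 8×7=56
  delivery cost 125, fixed 12 → total 137.
Compare {Site 1, Site 2, Site 3}: delivery cost 125 + fixed 20 = 145.
Compare {Site 2, Site 3}: delivery cost 217 + fixed 11 = 228.
Compare {Site 2}: delivery cost 233 + fixed 3 = 236.
All other subsets cost ≥ 145. Minimum total cost: 137.

137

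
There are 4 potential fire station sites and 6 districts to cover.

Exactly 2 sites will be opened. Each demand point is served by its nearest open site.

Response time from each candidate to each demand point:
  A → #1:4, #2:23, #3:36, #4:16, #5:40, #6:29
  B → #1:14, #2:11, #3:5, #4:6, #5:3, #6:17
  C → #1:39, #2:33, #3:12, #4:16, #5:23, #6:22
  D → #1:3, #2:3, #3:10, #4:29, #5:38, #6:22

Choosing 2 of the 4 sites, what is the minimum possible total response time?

Open {B, D}.
  #1→D 3, #2→D 3, #3→B 5, #4→B 6, #5→B 3, #6→B 17  ⇒ total 37.
Compare {A, B}: total 46.
Compare {B, C}: total 56.
No size-2 selection does better; minimum is 37.

37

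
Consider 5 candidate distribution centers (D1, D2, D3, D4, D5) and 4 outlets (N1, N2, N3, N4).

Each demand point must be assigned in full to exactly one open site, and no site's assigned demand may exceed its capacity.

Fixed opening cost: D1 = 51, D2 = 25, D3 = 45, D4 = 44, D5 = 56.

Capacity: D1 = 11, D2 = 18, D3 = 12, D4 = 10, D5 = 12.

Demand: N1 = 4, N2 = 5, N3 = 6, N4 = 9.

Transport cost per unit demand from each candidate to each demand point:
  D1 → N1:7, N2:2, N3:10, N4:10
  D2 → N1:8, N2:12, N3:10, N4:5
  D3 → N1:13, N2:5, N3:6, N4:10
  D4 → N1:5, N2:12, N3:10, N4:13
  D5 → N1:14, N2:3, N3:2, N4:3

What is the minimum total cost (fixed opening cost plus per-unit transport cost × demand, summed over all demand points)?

Open {D2, D5}; cheapest assignment that respects the capacities:
  D2 (cap 18, load 13): N1, N4 — cost 4×8 + 9×5 = 77
  D5 (cap 12, load 11): N2, N3 — cost 5×3 + 6×2 = 27
  Shipping 104, fixed 81 → total 185.
  Any other capacity-feasible assignment to {D2, D5} ships for at least 104.
Compare {D2, D3}: its best feasible assignment gives total 208.
Compare {D2, D4, D5}: its best feasible assignment gives total 217.
Every other set of open sites that can feasibly serve all demand totals ≥ 208 even under its best assignment. Minimum: 185.

185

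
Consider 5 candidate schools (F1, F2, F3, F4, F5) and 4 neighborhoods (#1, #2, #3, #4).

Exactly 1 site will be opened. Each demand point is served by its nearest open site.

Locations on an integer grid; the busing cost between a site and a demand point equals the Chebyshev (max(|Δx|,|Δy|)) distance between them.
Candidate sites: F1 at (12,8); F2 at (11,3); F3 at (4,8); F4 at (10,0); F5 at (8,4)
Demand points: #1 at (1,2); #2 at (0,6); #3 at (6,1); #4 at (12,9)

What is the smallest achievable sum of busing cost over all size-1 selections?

Open {F5}.
  #1→F5 7, #2→F5 8, #3→F5 3, #4→F5 5  ⇒ total 23.
Compare {F3}: total 25.
Compare {F1}: total 31.
No size-1 selection does better; minimum is 23.

23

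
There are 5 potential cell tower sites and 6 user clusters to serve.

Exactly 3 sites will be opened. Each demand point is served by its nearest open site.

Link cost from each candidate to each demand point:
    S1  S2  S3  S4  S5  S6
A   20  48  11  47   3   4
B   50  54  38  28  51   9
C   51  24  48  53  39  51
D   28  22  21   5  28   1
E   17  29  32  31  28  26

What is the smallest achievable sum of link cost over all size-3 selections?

59

Open {A, D, E}.
  S1→E 17, S2→D 22, S3→A 11, S4→D 5, S5→A 3, S6→D 1  ⇒ total 59.
Compare {A, B, D}: total 62.
Compare {A, C, D}: total 62.
No size-3 selection does better; minimum is 59.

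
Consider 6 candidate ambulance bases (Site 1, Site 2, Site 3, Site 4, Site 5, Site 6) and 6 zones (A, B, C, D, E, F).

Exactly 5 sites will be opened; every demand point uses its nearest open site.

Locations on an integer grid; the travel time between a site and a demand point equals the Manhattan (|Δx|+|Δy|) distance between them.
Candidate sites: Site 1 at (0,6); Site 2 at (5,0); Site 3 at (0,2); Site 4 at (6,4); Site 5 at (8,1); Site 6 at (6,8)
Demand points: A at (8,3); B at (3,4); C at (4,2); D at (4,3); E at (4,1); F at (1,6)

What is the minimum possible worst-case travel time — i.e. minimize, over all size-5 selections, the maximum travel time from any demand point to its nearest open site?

3

Open {Site 1, Site 2, Site 3, Site 4, Site 5}.
  Farthest demand point is B at travel time 3 (to Site 4); all others are ≤ 3.
With {Site 1, Site 2, Site 3, Site 4, Site 6} the worst case is 3.
With {Site 1, Site 2, Site 4, Site 5, Site 6} the worst case is 3.
No size-5 selection achieves below 3.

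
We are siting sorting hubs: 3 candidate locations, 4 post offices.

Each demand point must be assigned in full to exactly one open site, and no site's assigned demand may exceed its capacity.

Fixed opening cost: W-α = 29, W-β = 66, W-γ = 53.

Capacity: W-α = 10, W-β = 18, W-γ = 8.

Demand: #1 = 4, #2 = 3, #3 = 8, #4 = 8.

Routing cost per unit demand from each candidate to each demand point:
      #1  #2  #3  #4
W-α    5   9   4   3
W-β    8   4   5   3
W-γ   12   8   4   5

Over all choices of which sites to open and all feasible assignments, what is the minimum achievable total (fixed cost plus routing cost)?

195

Open {W-α, W-β}; cheapest assignment that respects the capacities:
  W-α (cap 10, load 8): #3 — cost 8×4 = 32
  W-β (cap 18, load 15): #1, #2, #4 — cost 4×8 + 3×4 + 8×3 = 68
  Shipping 100, fixed 95 → total 195.
  Any other capacity-feasible assignment to {W-α, W-β} ships for at least 100.
Compare {W-β, W-γ}: its best feasible assignment gives total 219.
Compare {W-α, W-β, W-γ}: its best feasible assignment gives total 236.
Every other set of open sites that can feasibly serve all demand totals ≥ 219 even under its best assignment. Minimum: 195.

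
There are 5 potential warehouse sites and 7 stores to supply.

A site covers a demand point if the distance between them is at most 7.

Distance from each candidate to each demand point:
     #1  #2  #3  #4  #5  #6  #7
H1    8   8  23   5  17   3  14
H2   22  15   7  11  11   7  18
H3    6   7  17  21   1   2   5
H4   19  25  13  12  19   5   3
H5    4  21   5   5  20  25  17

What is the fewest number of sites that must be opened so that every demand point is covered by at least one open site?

Coverage sets (demand points within 7 of each site):
  H1: {#4, #6}
  H2: {#3, #6}
  H3: {#1, #2, #5, #6, #7}
  H4: {#6, #7}
  H5: {#1, #3, #4}
No single site covers all 7 demand points.
But {H3, H5} covers everything, so the minimum is 2.

2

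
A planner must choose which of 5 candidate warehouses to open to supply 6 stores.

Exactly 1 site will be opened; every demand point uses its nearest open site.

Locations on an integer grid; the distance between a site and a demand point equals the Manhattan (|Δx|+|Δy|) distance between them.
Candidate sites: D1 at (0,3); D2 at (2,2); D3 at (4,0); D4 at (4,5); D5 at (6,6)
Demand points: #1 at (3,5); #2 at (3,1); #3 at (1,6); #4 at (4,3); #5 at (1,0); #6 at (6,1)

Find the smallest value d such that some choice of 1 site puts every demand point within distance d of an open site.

5

Open {D2}.
  Farthest demand point is #3 at distance 5 (to D2); all others are ≤ 5.
With {D1} the worst case is 8.
With {D4} the worst case is 8.
No size-1 selection achieves below 5.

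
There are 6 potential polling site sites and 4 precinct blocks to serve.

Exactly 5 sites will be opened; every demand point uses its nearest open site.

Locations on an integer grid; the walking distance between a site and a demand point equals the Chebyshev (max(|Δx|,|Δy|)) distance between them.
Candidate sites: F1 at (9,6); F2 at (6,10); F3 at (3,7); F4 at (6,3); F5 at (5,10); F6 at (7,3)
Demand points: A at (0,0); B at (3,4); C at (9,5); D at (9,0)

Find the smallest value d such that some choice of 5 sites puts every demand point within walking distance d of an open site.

6

Open {F1, F2, F3, F4, F5}.
  Farthest demand point is A at walking distance 6 (to F4); all others are ≤ 6.
With {F1, F2, F3, F4, F6} the worst case is 6.
With {F1, F2, F4, F5, F6} the worst case is 6.
No size-5 selection achieves below 6.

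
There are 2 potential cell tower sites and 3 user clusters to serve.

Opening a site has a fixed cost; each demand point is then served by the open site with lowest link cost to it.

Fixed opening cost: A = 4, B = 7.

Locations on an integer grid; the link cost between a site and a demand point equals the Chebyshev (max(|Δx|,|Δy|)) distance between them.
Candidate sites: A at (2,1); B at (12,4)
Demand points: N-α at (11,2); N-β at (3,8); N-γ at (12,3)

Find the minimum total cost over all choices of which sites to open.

19

Open {B}: assign each demand point to its cheapest open site.
  N-α→B 2, N-β→B 9, N-γ→B 1
  link cost 12, fixed 7 → total 19.
Compare {A, B}: link cost 10 + fixed 11 = 21.
Compare {A}: link cost 26 + fixed 4 = 30.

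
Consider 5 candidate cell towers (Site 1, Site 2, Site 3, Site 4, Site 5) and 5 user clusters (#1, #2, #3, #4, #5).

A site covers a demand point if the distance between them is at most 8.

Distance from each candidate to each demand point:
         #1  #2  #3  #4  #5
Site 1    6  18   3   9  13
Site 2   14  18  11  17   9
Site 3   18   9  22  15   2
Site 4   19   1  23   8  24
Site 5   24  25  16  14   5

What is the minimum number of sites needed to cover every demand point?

Coverage sets (demand points within 8 of each site):
  Site 1: {#1, #3}
  Site 2: {}
  Site 3: {#5}
  Site 4: {#2, #4}
  Site 5: {#5}
No 2 sites suffice: every size-2 union leaves at least one demand point uncovered.
But {Site 1, Site 3, Site 4} covers everything, so the minimum is 3.

3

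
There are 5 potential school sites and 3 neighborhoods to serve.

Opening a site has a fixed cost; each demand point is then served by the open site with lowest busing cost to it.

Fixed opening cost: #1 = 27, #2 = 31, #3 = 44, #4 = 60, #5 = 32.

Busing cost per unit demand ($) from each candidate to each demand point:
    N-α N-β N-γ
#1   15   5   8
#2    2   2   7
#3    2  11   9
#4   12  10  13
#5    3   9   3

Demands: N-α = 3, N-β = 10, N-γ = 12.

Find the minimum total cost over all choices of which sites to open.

125

Open {#2, #5}: assign each demand point to its cheapest open site.
  N-α→#2 3×2=6, N-β→#2 10×2=20, N-γ→#5 12×3=36
  busing cost 62, fixed 63 → total 125.
Compare {#2}: busing cost 110 + fixed 31 = 141.
Compare {#1, #2, #5}: busing cost 62 + fixed 90 = 152.
Compare {#1, #5}: busing cost 95 + fixed 59 = 154.
All other subsets cost ≥ 141. Minimum total cost: 125.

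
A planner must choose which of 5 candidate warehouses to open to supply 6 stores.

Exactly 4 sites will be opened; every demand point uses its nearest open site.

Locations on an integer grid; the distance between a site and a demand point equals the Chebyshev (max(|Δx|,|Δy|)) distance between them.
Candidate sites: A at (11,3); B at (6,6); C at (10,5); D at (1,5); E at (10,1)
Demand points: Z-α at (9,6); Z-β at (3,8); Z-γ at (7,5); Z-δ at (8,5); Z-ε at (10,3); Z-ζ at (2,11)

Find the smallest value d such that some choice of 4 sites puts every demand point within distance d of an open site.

Open {A, B, C, D}.
  Farthest demand point is Z-ζ at distance 5 (to B); all others are ≤ 5.
With {A, B, C, E} the worst case is 5.
With {A, B, D, E} the worst case is 5.
No size-4 selection achieves below 5.

5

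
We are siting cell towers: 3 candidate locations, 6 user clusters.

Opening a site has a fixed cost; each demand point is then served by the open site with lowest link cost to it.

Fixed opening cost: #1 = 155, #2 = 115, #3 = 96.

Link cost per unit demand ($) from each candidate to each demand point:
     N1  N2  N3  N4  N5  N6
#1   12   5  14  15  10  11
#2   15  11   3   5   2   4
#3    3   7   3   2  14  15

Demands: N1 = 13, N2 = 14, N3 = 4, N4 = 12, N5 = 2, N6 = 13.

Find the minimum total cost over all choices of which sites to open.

Open {#2, #3}: assign each demand point to its cheapest open site.
  N1→#3 13×3=39, N2→#3 14×7=98, N3→#2 4×3=12, N4→#3 12×2=24, N5→#2 2×2=4, N6→#2 13×4=52
  link cost 229, fixed 211 → total 440.
Compare {#3}: link cost 396 + fixed 96 = 492.
Compare {#1, #3}: link cost 308 + fixed 251 = 559.
Compare {#1, #2, #3}: link cost 201 + fixed 366 = 567.
All other subsets cost ≥ 492. Minimum total cost: 440.

440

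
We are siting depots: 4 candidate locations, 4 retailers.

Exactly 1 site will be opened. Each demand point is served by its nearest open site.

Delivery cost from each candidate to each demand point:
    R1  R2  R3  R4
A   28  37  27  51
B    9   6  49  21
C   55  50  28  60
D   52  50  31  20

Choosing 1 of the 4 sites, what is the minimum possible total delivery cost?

Open {B}.
  R1→B 9, R2→B 6, R3→B 49, R4→B 21  ⇒ total 85.
Compare {A}: total 143.
Compare {D}: total 153.
No size-1 selection does better; minimum is 85.

85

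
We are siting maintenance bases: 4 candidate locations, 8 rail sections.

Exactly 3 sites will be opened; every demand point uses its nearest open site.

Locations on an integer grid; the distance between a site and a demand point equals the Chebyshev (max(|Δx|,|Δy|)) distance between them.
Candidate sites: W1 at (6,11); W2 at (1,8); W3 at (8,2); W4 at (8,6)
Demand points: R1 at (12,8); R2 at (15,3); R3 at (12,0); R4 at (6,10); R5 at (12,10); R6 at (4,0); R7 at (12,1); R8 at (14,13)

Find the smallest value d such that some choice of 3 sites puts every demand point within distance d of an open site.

Open {W1, W2, W4}.
  Farthest demand point is R2 at distance 7 (to W4); all others are ≤ 7.
With {W1, W3, W4} the worst case is 7.
With {W2, W3, W4} the worst case is 7.
No size-3 selection achieves below 7.

7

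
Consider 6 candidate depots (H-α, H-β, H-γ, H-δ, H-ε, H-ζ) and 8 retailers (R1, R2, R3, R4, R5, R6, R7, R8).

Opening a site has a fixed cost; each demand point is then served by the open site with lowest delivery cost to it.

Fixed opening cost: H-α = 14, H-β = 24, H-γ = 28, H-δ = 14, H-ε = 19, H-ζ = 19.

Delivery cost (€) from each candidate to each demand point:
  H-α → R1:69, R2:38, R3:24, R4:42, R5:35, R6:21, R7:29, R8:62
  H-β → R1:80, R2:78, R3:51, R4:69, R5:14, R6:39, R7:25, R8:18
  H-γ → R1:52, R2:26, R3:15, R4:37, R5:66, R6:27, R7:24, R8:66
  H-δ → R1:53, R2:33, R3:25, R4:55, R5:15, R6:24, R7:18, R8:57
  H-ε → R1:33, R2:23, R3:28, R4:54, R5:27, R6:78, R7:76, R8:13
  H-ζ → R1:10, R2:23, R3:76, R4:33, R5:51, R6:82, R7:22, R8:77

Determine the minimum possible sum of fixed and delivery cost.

213

Open {H-δ, H-ε, H-ζ}: assign each demand point to its cheapest open site.
  R1→H-ζ 10, R2→H-ε 23, R3→H-δ 25, R4→H-ζ 33, R5→H-δ 15, R6→H-δ 24, R7→H-δ 18, R8→H-ε 13
  delivery cost 161, fixed 52 → total 213.
Compare {H-α, H-β, H-ζ}: delivery cost 165 + fixed 57 = 222.
Compare {H-β, H-δ, H-ζ}: delivery cost 165 + fixed 57 = 222.
Compare {H-α, H-δ, H-ε, H-ζ}: delivery cost 157 + fixed 66 = 223.
All other subsets cost ≥ 222. Minimum total cost: 213.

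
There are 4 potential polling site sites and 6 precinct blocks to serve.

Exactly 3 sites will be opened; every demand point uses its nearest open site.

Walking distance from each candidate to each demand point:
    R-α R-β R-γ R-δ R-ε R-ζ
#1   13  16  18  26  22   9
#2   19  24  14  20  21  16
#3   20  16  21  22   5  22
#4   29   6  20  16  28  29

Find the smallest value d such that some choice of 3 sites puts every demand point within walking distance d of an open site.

18

Open {#1, #3, #4}.
  Farthest demand point is R-γ at walking distance 18 (to #1); all others are ≤ 18.
With {#2, #3, #4} the worst case is 19.
With {#1, #2, #3} the worst case is 20.
No size-3 selection achieves below 18.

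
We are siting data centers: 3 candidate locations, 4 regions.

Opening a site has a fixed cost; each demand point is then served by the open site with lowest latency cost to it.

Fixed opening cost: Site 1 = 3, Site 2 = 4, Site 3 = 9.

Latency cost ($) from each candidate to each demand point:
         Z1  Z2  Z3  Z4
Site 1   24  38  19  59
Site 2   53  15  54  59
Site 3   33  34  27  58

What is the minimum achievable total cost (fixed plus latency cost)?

Open {Site 1, Site 2}: assign each demand point to its cheapest open site.
  Z1→Site 1 24, Z2→Site 2 15, Z3→Site 1 19, Z4→Site 1 59
  latency cost 117, fixed 7 → total 124.
Compare {Site 1, Site 2, Site 3}: latency cost 116 + fixed 16 = 132.
Compare {Site 1}: latency cost 140 + fixed 3 = 143.
Compare {Site 2, Site 3}: latency cost 133 + fixed 13 = 146.
All other subsets cost ≥ 132. Minimum total cost: 124.

124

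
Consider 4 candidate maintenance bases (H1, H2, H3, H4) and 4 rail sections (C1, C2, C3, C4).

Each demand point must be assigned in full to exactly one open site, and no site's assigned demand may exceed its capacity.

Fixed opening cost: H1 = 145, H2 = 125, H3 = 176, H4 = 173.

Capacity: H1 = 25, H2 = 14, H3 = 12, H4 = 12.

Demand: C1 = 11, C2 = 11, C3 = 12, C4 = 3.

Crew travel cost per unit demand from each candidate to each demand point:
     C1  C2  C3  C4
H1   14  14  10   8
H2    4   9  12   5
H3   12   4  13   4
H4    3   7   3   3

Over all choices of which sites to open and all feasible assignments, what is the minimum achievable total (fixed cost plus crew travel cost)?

603

Open {H1, H2}; cheapest assignment that respects the capacities:
  H1 (cap 25, load 23): C2, C3 — cost 11×14 + 12×10 = 274
  H2 (cap 14, load 14): C1, C4 — cost 11×4 + 3×5 = 59
  Shipping 333, fixed 270 → total 603.
  Any other capacity-feasible assignment to {H1, H2} ships for at least 333.
Compare {H2, H3, H4}: its best feasible assignment gives total 613.
Compare {H1, H2, H3}: its best feasible assignment gives total 669.
Every other set of open sites that can feasibly serve all demand totals ≥ 613 even under its best assignment. Minimum: 603.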